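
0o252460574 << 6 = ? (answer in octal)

Shifting left by 6 bits = 2 oct digits: append 2 zeros.

0o25246057400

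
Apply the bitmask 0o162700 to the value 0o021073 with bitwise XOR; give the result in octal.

0o143773

XOR each oct digit independently (no carries):
  0^1=1, 2^6=4, 1^2=3, 0^7=7, 7^0=7, 3^0=3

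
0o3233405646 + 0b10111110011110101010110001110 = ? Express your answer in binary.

0o3233405646 = 0b11010011011100000101110100110 in binary.
Add column by column in base 2, right to left:
  0+0 = 0
  1+1 = 0 carry 1
  1+1+1 = 1 carry 1
  0+1+1 = 0 carry 1
  0+0+1 = 1
  1+0 = 1
  0+0 = 0
  1+1 = 0 carry 1
  1+1+1 = 1 carry 1
  1+0+1 = 0 carry 1
  0+1+1 = 0 carry 1
  1+0+1 = 0 carry 1
  0+1+1 = 0 carry 1
  0+0+1 = 1
  0+1 = 1
  0+0 = 0
  0+1 = 1
  1+1 = 0 carry 1
  1+1+1 = 1 carry 1
  1+1+1 = 1 carry 1
  0+0+1 = 1
  1+0 = 1
  1+1 = 0 carry 1
  0+1+1 = 0 carry 1
  0+1+1 = 0 carry 1
  1+1+1 = 1 carry 1
  0+1+1 = 0 carry 1
  1+0+1 = 0 carry 1
  1+1+1 = 1 carry 1
  final carry 1

0b110010001111010110000100110100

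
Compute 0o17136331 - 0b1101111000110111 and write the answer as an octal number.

0b1101111000110111 = 0o157067 in octal.
Subtract column by column in base 8:
  1-7 → 2 (borrow)
  3-6-1 → 4 (borrow)
  3-0-1 → 2
  6-7 → 7 (borrow)
  3-5-1 → 5 (borrow)
  1-1-1 → 7 (borrow)
  7-0-1 → 6
  1-0 → 1

0o16757242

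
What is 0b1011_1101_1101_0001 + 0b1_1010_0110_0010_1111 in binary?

0b100110010000000000

Add column by column in base 2, right to left:
  1+1 = 0 carry 1
  0+1+1 = 0 carry 1
  0+1+1 = 0 carry 1
  0+1+1 = 0 carry 1
  1+0+1 = 0 carry 1
  0+1+1 = 0 carry 1
  1+0+1 = 0 carry 1
  1+0+1 = 0 carry 1
  1+0+1 = 0 carry 1
  0+1+1 = 0 carry 1
  1+1+1 = 1 carry 1
  1+0+1 = 0 carry 1
  1+0+1 = 0 carry 1
  1+1+1 = 1 carry 1
  0+0+1 = 1
  1+1 = 0 carry 1
  0+1+1 = 0 carry 1
  final carry 1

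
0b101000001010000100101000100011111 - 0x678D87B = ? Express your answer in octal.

0o47262274244

0b101000001010000100101000100011111 = 0o50120450437 in octal.
0x678D87B = 0o636154173 in octal.
Subtract column by column in base 8:
  7-3 → 4
  3-7 → 4 (borrow)
  4-1-1 → 2
  0-4 → 4 (borrow)
  5-5-1 → 7 (borrow)
  4-1-1 → 2
  0-6 → 2 (borrow)
  2-3-1 → 6 (borrow)
  1-6-1 → 2 (borrow)
  0-0-1 → 7 (borrow)
  5-0-1 → 4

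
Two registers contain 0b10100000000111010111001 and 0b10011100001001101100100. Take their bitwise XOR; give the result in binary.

0b00111100001110111011101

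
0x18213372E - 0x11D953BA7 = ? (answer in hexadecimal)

Subtract column by column in base 16:
  E-7 → 7
  2-A → 8 (borrow)
  7-B-1 → B (borrow)
  3-3-1 → F (borrow)
  3-5-1 → D (borrow)
  1-9-1 → 7 (borrow)
  2-D-1 → 4 (borrow)
  8-1-1 → 6
  1-1 → 0

0x647DFB87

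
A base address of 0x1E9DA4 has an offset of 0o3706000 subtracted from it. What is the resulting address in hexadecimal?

0o3706000 = 0xF8C00 in hexadecimal.
Subtract column by column in base 16:
  4-0 → 4
  A-0 → A
  D-C → 1
  9-8 → 1
  E-F → F (borrow)
  1-0-1 → 0

0xF11A4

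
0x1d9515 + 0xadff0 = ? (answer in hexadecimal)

Add column by column in base 16, right to left:
  5+0 = 5
  1+f = 0 carry 1
  5+f+1 = 5 carry 1
  9+d+1 = 7 carry 1
  d+a+1 = 8 carry 1
  1+0+1 = 2

0x287505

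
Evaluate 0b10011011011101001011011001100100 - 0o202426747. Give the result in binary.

0o202426747 = 0b10000010100010110111100111 in binary.
Subtract column by column in base 2:
  0-1 → 1 (borrow)
  0-1-1 → 0 (borrow)
  1-1-1 → 1 (borrow)
  0-0-1 → 1 (borrow)
  0-0-1 → 1 (borrow)
  1-1-1 → 1 (borrow)
  1-1-1 → 1 (borrow)
  0-1-1 → 0 (borrow)
  0-1-1 → 0 (borrow)
  1-0-1 → 0
  1-1 → 0
  0-1 → 1 (borrow)
  1-0-1 → 0
  1-1 → 0
  0-0 → 0
  1-0 → 1
  0-0 → 0
  0-1 → 1 (borrow)
  1-0-1 → 0
  0-1 → 1 (borrow)
  1-0-1 → 0
  1-0 → 1
  1-0 → 1
  0-0 → 0
  1-0 → 1
  1-1 → 0
  0-0 → 0
  1-0 → 1
  1-0 → 1
  0-0 → 0
  0-0 → 0
  1-0 → 1

0b10011001011010101000100001111101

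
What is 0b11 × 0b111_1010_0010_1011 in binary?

Multiply each base-2 digit by 3, carrying:
  1×3 = 3 → write 1 carry 1
  1×3+1 = 4 → write 0 carry 2
  0×3+2 = 2 → write 0 carry 1
  1×3+1 = 4 → write 0 carry 2
  0×3+2 = 2 → write 0 carry 1
  1×3+1 = 4 → write 0 carry 2
  0×3+2 = 2 → write 0 carry 1
  0×3+1 = 1 → write 1
  0×3 = 0 → write 0
  1×3 = 3 → write 1 carry 1
  0×3+1 = 1 → write 1
  1×3 = 3 → write 1 carry 1
  1×3+1 = 4 → write 0 carry 2
  1×3+2 = 5 → write 1 carry 2
  1×3+2 = 5 → write 1 carry 2
  remaining carry: 10

0b10110111010000001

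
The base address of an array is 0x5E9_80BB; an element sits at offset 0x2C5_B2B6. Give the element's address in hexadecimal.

Add column by column in base 16, right to left:
  B+6 = 1 carry 1
  B+B+1 = 7 carry 1
  0+2+1 = 3
  8+B = 3 carry 1
  9+5+1 = F
  E+C = A carry 1
  5+2+1 = 8

0x8AF3371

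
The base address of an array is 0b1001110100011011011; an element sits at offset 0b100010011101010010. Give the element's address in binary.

0b1110001000000101101

Add column by column in base 2, right to left:
  1+0 = 1
  1+1 = 0 carry 1
  0+0+1 = 1
  1+0 = 1
  1+1 = 0 carry 1
  0+0+1 = 1
  1+1 = 0 carry 1
  1+0+1 = 0 carry 1
  0+1+1 = 0 carry 1
  0+1+1 = 0 carry 1
  0+1+1 = 0 carry 1
  1+0+1 = 0 carry 1
  0+0+1 = 1
  1+1 = 0 carry 1
  1+0+1 = 0 carry 1
  1+0+1 = 0 carry 1
  0+0+1 = 1
  0+1 = 1
  1+0 = 1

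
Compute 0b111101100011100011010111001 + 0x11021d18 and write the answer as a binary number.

0x11021d18 = 0b10001000000100001110100011000 in binary.
Add column by column in base 2, right to left:
  1+0 = 1
  0+0 = 0
  0+0 = 0
  1+1 = 0 carry 1
  1+1+1 = 1 carry 1
  1+0+1 = 0 carry 1
  0+0+1 = 1
  1+0 = 1
  0+1 = 1
  1+0 = 1
  1+1 = 0 carry 1
  0+1+1 = 0 carry 1
  0+1+1 = 0 carry 1
  0+0+1 = 1
  1+0 = 1
  1+0 = 1
  1+0 = 1
  0+1 = 1
  0+0 = 0
  0+0 = 0
  1+0 = 1
  1+0 = 1
  0+0 = 0
  1+0 = 1
  1+1 = 0 carry 1
  1+0+1 = 0 carry 1
  1+0+1 = 0 carry 1
  0+0+1 = 1
  0+1 = 1

0b11000101100111110001111010001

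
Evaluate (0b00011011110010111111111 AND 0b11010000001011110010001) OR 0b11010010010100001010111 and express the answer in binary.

0b11010010010110111010111

0b00011011110010111111111 AND 0b11010000001011110010001 = 0b00010000000010110010001.
Then OR with 0b11010010010100001010111.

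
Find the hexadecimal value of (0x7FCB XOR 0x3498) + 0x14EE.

0x6041

First 0x7FCB XOR 0x3498 = 0x4B53.
Add column by column in base 16, right to left:
  3+E = 1 carry 1
  5+E+1 = 4 carry 1
  B+4+1 = 0 carry 1
  4+1+1 = 6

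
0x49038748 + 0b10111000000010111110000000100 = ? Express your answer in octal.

0x49038748 = 0o11100703510 in octal.
0b10111000000010111110000000100 = 0o2700276004 in octal.
Add column by column in base 8, right to left:
  0+4 = 4
  1+0 = 1
  5+0 = 5
  3+6 = 1 carry 1
  0+7+1 = 0 carry 1
  7+2+1 = 2 carry 1
  0+0+1 = 1
  0+0 = 0
  1+7 = 0 carry 1
  1+2+1 = 4
  1+0 = 1

0o14001201514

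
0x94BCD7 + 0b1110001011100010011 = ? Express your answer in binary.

0x94BCD7 = 0b100101001011110011010111 in binary.
Add column by column in base 2, right to left:
  1+1 = 0 carry 1
  1+1+1 = 1 carry 1
  1+0+1 = 0 carry 1
  0+0+1 = 1
  1+1 = 0 carry 1
  0+0+1 = 1
  1+0 = 1
  1+0 = 1
  0+1 = 1
  0+1 = 1
  1+1 = 0 carry 1
  1+0+1 = 0 carry 1
  1+1+1 = 1 carry 1
  1+0+1 = 0 carry 1
  0+0+1 = 1
  1+0 = 1
  0+1 = 1
  0+1 = 1
  1+1 = 0 carry 1
  0+0+1 = 1
  1+0 = 1
  0+0 = 0
  0+0 = 0
  1+0 = 1

0b100110111101001111101010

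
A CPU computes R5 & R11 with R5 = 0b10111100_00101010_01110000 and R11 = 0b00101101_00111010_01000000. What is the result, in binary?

0b001011000010101001000000

AND bit by bit (1 only where both bits are 1):
  101111000010101001110000
& 001011010011101001000000
= 001011000010101001000000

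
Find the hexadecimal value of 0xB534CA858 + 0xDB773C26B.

Add column by column in base 16, right to left:
  8+B = 3 carry 1
  5+6+1 = C
  8+2 = A
  A+C = 6 carry 1
  C+3+1 = 0 carry 1
  4+7+1 = C
  3+7 = A
  5+B = 0 carry 1
  B+D+1 = 9 carry 1
  final carry 1

0x190AC06AC3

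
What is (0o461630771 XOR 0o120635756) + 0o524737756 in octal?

0o1265745005

First 0o461630771 XOR 0o120635756 = 0o541005027.
Add column by column in base 8, right to left:
  7+6 = 5 carry 1
  2+5+1 = 0 carry 1
  0+7+1 = 0 carry 1
  5+7+1 = 5 carry 1
  0+3+1 = 4
  0+7 = 7
  1+4 = 5
  4+2 = 6
  5+5 = 2 carry 1
  final carry 1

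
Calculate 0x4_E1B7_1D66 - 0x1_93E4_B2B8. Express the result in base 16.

Subtract column by column in base 16:
  6-8 → E (borrow)
  6-B-1 → A (borrow)
  D-2-1 → A
  1-B → 6 (borrow)
  7-4-1 → 2
  B-E → D (borrow)
  1-3-1 → D (borrow)
  E-9-1 → 4
  4-1 → 3

0x34DD26AAE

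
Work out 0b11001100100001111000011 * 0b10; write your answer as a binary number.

Multiply each base-2 digit by 2, carrying:
  1×2 = 2 → write 0 carry 1
  1×2+1 = 3 → write 1 carry 1
  0×2+1 = 1 → write 1
  0×2 = 0 → write 0
  0×2 = 0 → write 0
  0×2 = 0 → write 0
  1×2 = 2 → write 0 carry 1
  1×2+1 = 3 → write 1 carry 1
  1×2+1 = 3 → write 1 carry 1
  1×2+1 = 3 → write 1 carry 1
  0×2+1 = 1 → write 1
  0×2 = 0 → write 0
  0×2 = 0 → write 0
  0×2 = 0 → write 0
  1×2 = 2 → write 0 carry 1
  0×2+1 = 1 → write 1
  0×2 = 0 → write 0
  1×2 = 2 → write 0 carry 1
  1×2+1 = 3 → write 1 carry 1
  0×2+1 = 1 → write 1
  0×2 = 0 → write 0
  1×2 = 2 → write 0 carry 1
  1×2+1 = 3 → write 1 carry 1
  remaining carry: 1

0b110011001000011110000110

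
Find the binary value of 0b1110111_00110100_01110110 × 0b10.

Multiply each base-2 digit by 2, carrying:
  0×2 = 0 → write 0
  1×2 = 2 → write 0 carry 1
  1×2+1 = 3 → write 1 carry 1
  0×2+1 = 1 → write 1
  1×2 = 2 → write 0 carry 1
  1×2+1 = 3 → write 1 carry 1
  1×2+1 = 3 → write 1 carry 1
  0×2+1 = 1 → write 1
  0×2 = 0 → write 0
  0×2 = 0 → write 0
  1×2 = 2 → write 0 carry 1
  0×2+1 = 1 → write 1
  1×2 = 2 → write 0 carry 1
  1×2+1 = 3 → write 1 carry 1
  0×2+1 = 1 → write 1
  0×2 = 0 → write 0
  1×2 = 2 → write 0 carry 1
  1×2+1 = 3 → write 1 carry 1
  1×2+1 = 3 → write 1 carry 1
  0×2+1 = 1 → write 1
  1×2 = 2 → write 0 carry 1
  1×2+1 = 3 → write 1 carry 1
  1×2+1 = 3 → write 1 carry 1
  remaining carry: 1

0b111011100110100011101100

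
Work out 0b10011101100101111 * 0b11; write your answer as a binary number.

0b111011000110001101

Multiply each base-2 digit by 3, carrying:
  1×3 = 3 → write 1 carry 1
  1×3+1 = 4 → write 0 carry 2
  1×3+2 = 5 → write 1 carry 2
  1×3+2 = 5 → write 1 carry 2
  0×3+2 = 2 → write 0 carry 1
  1×3+1 = 4 → write 0 carry 2
  0×3+2 = 2 → write 0 carry 1
  0×3+1 = 1 → write 1
  1×3 = 3 → write 1 carry 1
  1×3+1 = 4 → write 0 carry 2
  0×3+2 = 2 → write 0 carry 1
  1×3+1 = 4 → write 0 carry 2
  1×3+2 = 5 → write 1 carry 2
  1×3+2 = 5 → write 1 carry 2
  0×3+2 = 2 → write 0 carry 1
  0×3+1 = 1 → write 1
  1×3 = 3 → write 1 carry 1
  remaining carry: 1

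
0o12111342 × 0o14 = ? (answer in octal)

Multiply each base-8 digit by 12, carrying:
  2×12 = 24 → write 0 carry 3
  4×12+3 = 51 → write 3 carry 6
  3×12+6 = 42 → write 2 carry 5
  1×12+5 = 17 → write 1 carry 2
  1×12+2 = 14 → write 6 carry 1
  1×12+1 = 13 → write 5 carry 1
  2×12+1 = 25 → write 1 carry 3
  1×12+3 = 15 → write 7 carry 1
  remaining carry: 1

0o171561230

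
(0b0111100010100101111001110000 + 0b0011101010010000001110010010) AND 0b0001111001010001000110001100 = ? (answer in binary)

0b1001000010000000000000000

Add column by column in base 2, right to left:
  0+0 = 0
  0+1 = 1
  0+0 = 0
  0+0 = 0
  1+1 = 0 carry 1
  1+0+1 = 0 carry 1
  1+0+1 = 0 carry 1
  0+1+1 = 0 carry 1
  0+1+1 = 0 carry 1
  1+1+1 = 1 carry 1
  1+0+1 = 0 carry 1
  1+0+1 = 0 carry 1
  1+0+1 = 0 carry 1
  0+0+1 = 1
  1+0 = 1
  0+0 = 0
  0+1 = 1
  1+0 = 1
  0+0 = 0
  1+1 = 0 carry 1
  0+0+1 = 1
  0+1 = 1
  0+0 = 0
  1+1 = 0 carry 1
  1+1+1 = 1 carry 1
  1+1+1 = 1 carry 1
  1+0+1 = 0 carry 1
  final carry 1
Sum = 0b1011001100110110001000000010; now AND with 0b0001111001010001000110001100:
  1011001100110110001000000010
& 0001111001010001000110001100
= 0001001000010000000000000000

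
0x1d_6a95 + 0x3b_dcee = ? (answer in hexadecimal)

0x594783

Add column by column in base 16, right to left:
  5+e = 3 carry 1
  9+e+1 = 8 carry 1
  a+c+1 = 7 carry 1
  6+d+1 = 4 carry 1
  d+b+1 = 9 carry 1
  1+3+1 = 5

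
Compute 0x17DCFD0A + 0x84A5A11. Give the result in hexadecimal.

Add column by column in base 16, right to left:
  A+1 = B
  0+1 = 1
  D+A = 7 carry 1
  F+5+1 = 5 carry 1
  C+A+1 = 7 carry 1
  D+4+1 = 2 carry 1
  7+8+1 = 0 carry 1
  1+0+1 = 2

0x2027571B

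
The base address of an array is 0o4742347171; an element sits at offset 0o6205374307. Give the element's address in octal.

Add column by column in base 8, right to left:
  1+7 = 0 carry 1
  7+0+1 = 0 carry 1
  1+3+1 = 5
  7+4 = 3 carry 1
  4+7+1 = 4 carry 1
  3+3+1 = 7
  2+5 = 7
  4+0 = 4
  7+2 = 1 carry 1
  4+6+1 = 3 carry 1
  final carry 1

0o13147743500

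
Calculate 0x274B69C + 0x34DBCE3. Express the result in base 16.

0x5C2737F

Add column by column in base 16, right to left:
  C+3 = F
  9+E = 7 carry 1
  6+C+1 = 3 carry 1
  B+B+1 = 7 carry 1
  4+D+1 = 2 carry 1
  7+4+1 = C
  2+3 = 5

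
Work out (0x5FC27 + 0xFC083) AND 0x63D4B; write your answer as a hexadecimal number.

Add column by column in base 16, right to left:
  7+3 = A
  2+8 = A
  C+0 = C
  F+C = B carry 1
  5+F+1 = 5 carry 1
  final carry 1
Sum = 0x15BCAA; now AND with 0x63D4B:
  1&0=0, 5&6=4, B&3=3, C&D=C, A&4=0, A&B=A

0x43C0A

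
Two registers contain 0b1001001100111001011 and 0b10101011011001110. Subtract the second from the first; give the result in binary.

0b110100001011111101

Subtract column by column in base 2:
  1-0 → 1
  1-1 → 0
  0-1 → 1 (borrow)
  1-1-1 → 1 (borrow)
  0-0-1 → 1 (borrow)
  0-0-1 → 1 (borrow)
  1-1-1 → 1 (borrow)
  1-1-1 → 1 (borrow)
  1-0-1 → 0
  0-1 → 1 (borrow)
  0-1-1 → 0 (borrow)
  1-0-1 → 0
  1-1 → 0
  0-0 → 0
  0-1 → 1 (borrow)
  1-0-1 → 0
  0-1 → 1 (borrow)
  0-0-1 → 1 (borrow)
  1-0-1 → 0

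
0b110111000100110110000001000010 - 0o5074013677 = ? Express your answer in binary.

0o5074013677 = 0b101000111100000001011110111111 in binary.
Subtract column by column in base 2:
  0-1 → 1 (borrow)
  1-1-1 → 1 (borrow)
  0-1-1 → 0 (borrow)
  0-1-1 → 0 (borrow)
  0-1-1 → 0 (borrow)
  0-1-1 → 0 (borrow)
  1-0-1 → 0
  0-1 → 1 (borrow)
  0-1-1 → 0 (borrow)
  0-1-1 → 0 (borrow)
  0-1-1 → 0 (borrow)
  0-0-1 → 1 (borrow)
  0-1-1 → 0 (borrow)
  1-0-1 → 0
  1-0 → 1
  0-0 → 0
  1-0 → 1
  1-0 → 1
  0-0 → 0
  0-0 → 0
  1-1 → 0
  0-1 → 1 (borrow)
  0-1-1 → 0 (borrow)
  0-1-1 → 0 (borrow)
  1-0-1 → 0
  1-0 → 1
  1-0 → 1
  0-1 → 1 (borrow)
  1-0-1 → 0
  1-1 → 0

0b1110001000110100100010000011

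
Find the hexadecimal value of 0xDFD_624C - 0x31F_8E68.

0xADDD3E4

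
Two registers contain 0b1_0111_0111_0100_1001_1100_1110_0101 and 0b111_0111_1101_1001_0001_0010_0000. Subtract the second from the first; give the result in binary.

0b1111111101110000101111000101

Subtract column by column in base 2:
  1-0 → 1
  0-0 → 0
  1-0 → 1
  0-0 → 0
  0-0 → 0
  1-1 → 0
  1-0 → 1
  1-0 → 1
  0-1 → 1 (borrow)
  0-0-1 → 1 (borrow)
  1-0-1 → 0
  1-0 → 1
  1-1 → 0
  0-0 → 0
  0-0 → 0
  1-1 → 0
  0-1 → 1 (borrow)
  0-0-1 → 1 (borrow)
  1-1-1 → 1 (borrow)
  0-1-1 → 0 (borrow)
  1-1-1 → 1 (borrow)
  1-1-1 → 1 (borrow)
  1-1-1 → 1 (borrow)
  0-0-1 → 1 (borrow)
  1-1-1 → 1 (borrow)
  1-1-1 → 1 (borrow)
  1-1-1 → 1 (borrow)
  0-0-1 → 1 (borrow)
  1-0-1 → 0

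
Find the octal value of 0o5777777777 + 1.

0o6000000000

The trailing 9 digits are 7 (max in base 8), so adding 1 cascades: they roll to 0 and the next digit up increments.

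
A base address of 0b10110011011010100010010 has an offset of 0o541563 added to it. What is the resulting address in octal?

0o27074205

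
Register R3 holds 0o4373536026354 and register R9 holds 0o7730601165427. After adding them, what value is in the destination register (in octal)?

0o14324337214003

Add column by column in base 8, right to left:
  4+7 = 3 carry 1
  5+2+1 = 0 carry 1
  3+4+1 = 0 carry 1
  6+5+1 = 4 carry 1
  2+6+1 = 1 carry 1
  0+1+1 = 2
  6+1 = 7
  3+0 = 3
  5+6 = 3 carry 1
  3+0+1 = 4
  7+3 = 2 carry 1
  3+7+1 = 3 carry 1
  4+7+1 = 4 carry 1
  final carry 1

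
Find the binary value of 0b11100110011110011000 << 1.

0b111001100111100110000

Left shift by 1: append 1 zero bit.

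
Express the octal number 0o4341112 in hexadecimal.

Each octal digit is 3 bits: 4=100 3=011 4=100 1=001 1=001 1=001 2=010.
Group the bits into nibbles: 0001 0001 1100 0010 0100 1010 → 11C24A.

0x11C24A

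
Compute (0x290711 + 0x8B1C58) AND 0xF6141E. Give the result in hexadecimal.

0xB40008

Add column by column in base 16, right to left:
  1+8 = 9
  1+5 = 6
  7+C = 3 carry 1
  0+1+1 = 2
  9+B = 4 carry 1
  2+8+1 = B
Sum = 0xB42369; now AND with 0xF6141E:
  B&F=B, 4&6=4, 2&1=0, 3&4=0, 6&1=0, 9&E=8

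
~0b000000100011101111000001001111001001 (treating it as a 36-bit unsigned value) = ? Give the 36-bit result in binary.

0b111111011100010000111110110000110110

Invert each bit: 000000100011101111000001001111001001 → 111111011100010000111110110000110110.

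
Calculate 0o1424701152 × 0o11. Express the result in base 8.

Multiply each base-8 digit by 9, carrying:
  2×9 = 18 → write 2 carry 2
  5×9+2 = 47 → write 7 carry 5
  1×9+5 = 14 → write 6 carry 1
  1×9+1 = 10 → write 2 carry 1
  0×9+1 = 1 → write 1
  7×9 = 63 → write 7 carry 7
  4×9+7 = 43 → write 3 carry 5
  2×9+5 = 23 → write 7 carry 2
  4×9+2 = 38 → write 6 carry 4
  1×9+4 = 13 → write 5 carry 1
  remaining carry: 1

0o15673712672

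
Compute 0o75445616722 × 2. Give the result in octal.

Multiply each base-8 digit by 2, carrying:
  2×2 = 4 → write 4
  2×2 = 4 → write 4
  7×2 = 14 → write 6 carry 1
  6×2+1 = 13 → write 5 carry 1
  1×2+1 = 3 → write 3
  6×2 = 12 → write 4 carry 1
  5×2+1 = 11 → write 3 carry 1
  4×2+1 = 9 → write 1 carry 1
  4×2+1 = 9 → write 1 carry 1
  5×2+1 = 11 → write 3 carry 1
  7×2+1 = 15 → write 7 carry 1
  remaining carry: 1

0o173113435644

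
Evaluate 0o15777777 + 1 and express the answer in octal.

The trailing 6 digits are 7 (max in base 8), so adding 1 cascades: they roll to 0 and the next digit up increments.

0o16000000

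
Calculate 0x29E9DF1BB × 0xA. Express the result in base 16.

0x1A322B714E

Multiply each base-16 digit by 10, carrying:
  B×10 = 110 → write E carry 6
  B×10+6 = 116 → write 4 carry 7
  1×10+7 = 17 → write 1 carry 1
  F×10+1 = 151 → write 7 carry 9
  D×10+9 = 139 → write B carry 8
  9×10+8 = 98 → write 2 carry 6
  E×10+6 = 146 → write 2 carry 9
  9×10+9 = 99 → write 3 carry 6
  2×10+6 = 26 → write A carry 1
  remaining carry: 1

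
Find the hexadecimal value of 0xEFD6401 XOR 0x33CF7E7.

0xDC193E6

XOR each hex digit independently (no carries):
  E^3=D, F^3=C, D^C=1, 6^F=9, 4^7=3, 0^E=E, 1^7=6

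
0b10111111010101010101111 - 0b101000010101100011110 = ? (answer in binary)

0b10010110111111110010001

Subtract column by column in base 2:
  1-0 → 1
  1-1 → 0
  1-1 → 0
  1-1 → 0
  0-1 → 1 (borrow)
  1-0-1 → 0
  0-0 → 0
  1-0 → 1
  0-1 → 1 (borrow)
  1-1-1 → 1 (borrow)
  0-0-1 → 1 (borrow)
  1-1-1 → 1 (borrow)
  0-0-1 → 1 (borrow)
  1-1-1 → 1 (borrow)
  0-0-1 → 1 (borrow)
  1-0-1 → 0
  1-0 → 1
  1-0 → 1
  1-1 → 0
  1-0 → 1
  1-1 → 0
  0-0 → 0
  1-0 → 1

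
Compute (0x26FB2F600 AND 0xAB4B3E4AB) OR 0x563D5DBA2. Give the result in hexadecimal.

0x26FB2F600 AND 0xAB4B3E4AB = 0x224B2E400.
Then OR with 0x563D5DBA2.

0x767F7FFA2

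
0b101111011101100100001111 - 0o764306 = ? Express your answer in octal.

0o56370111

0b101111011101100100001111 = 0o57354417 in octal.
Subtract column by column in base 8:
  7-6 → 1
  1-0 → 1
  4-3 → 1
  4-4 → 0
  5-6 → 7 (borrow)
  3-7-1 → 3 (borrow)
  7-0-1 → 6
  5-0 → 5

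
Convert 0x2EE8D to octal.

Expand each hex digit to 4 bits: 2=0010 E=1110 E=1110 8=1000 D=1101.
Group the bits in threes: 101 110 111 010 001 101 → 567215.

0o567215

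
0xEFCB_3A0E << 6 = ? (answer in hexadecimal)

6 bits is not a whole number of base-16 digits; in binary: 11101111110010110011101000001110 << 6 = 11101111110010110011101000001110000000.

0x3BF2CE8380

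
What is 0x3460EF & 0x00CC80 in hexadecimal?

0x004080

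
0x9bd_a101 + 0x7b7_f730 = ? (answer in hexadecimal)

Add column by column in base 16, right to left:
  1+0 = 1
  0+3 = 3
  1+7 = 8
  a+f = 9 carry 1
  d+7+1 = 5 carry 1
  b+b+1 = 7 carry 1
  9+7+1 = 1 carry 1
  final carry 1

0x11759831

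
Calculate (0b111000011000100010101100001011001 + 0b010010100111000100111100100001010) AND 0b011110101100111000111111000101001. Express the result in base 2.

0b1010101100100000101000000100001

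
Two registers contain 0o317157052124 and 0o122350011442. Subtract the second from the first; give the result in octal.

0o174607040462

Subtract column by column in base 8:
  4-2 → 2
  2-4 → 6 (borrow)
  1-4-1 → 4 (borrow)
  2-1-1 → 0
  5-1 → 4
  0-0 → 0
  7-0 → 7
  5-5 → 0
  1-3 → 6 (borrow)
  7-2-1 → 4
  1-2 → 7 (borrow)
  3-1-1 → 1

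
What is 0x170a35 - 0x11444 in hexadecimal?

0x15f5f1

Subtract column by column in base 16:
  5-4 → 1
  3-4 → f (borrow)
  a-4-1 → 5
  0-1 → f (borrow)
  7-1-1 → 5
  1-0 → 1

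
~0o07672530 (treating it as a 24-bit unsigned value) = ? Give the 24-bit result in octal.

Each oct digit d becomes 7−d:
  0→7, 7→0, 6→1, 7→0, 2→5, 5→2, 3→4, 0→7

0o70105247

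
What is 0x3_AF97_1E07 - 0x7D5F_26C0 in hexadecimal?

Subtract column by column in base 16:
  7-0 → 7
  0-C → 4 (borrow)
  E-6-1 → 7
  1-2 → F (borrow)
  7-F-1 → 7 (borrow)
  9-5-1 → 3
  F-D → 2
  A-7 → 3
  3-0 → 3

0x33237F747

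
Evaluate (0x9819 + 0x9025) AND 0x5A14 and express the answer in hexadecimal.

0x814

Add column by column in base 16, right to left:
  9+5 = E
  1+2 = 3
  8+0 = 8
  9+9 = 2 carry 1
  final carry 1
Sum = 0x1283E; now AND with 0x5A14:
  1&0=0, 2&5=0, 8&A=8, 3&1=1, E&4=4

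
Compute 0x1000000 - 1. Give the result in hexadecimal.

0xFFFFFF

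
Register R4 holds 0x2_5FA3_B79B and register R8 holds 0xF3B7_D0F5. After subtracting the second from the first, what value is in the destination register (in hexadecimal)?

0x16BEBE6A6

Subtract column by column in base 16:
  B-5 → 6
  9-F → A (borrow)
  7-0-1 → 6
  B-D → E (borrow)
  3-7-1 → B (borrow)
  A-B-1 → E (borrow)
  F-3-1 → B
  5-F → 6 (borrow)
  2-0-1 → 1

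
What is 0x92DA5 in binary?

Expand each hex digit to 4 bits: 9=1001 2=0010 D=1101 A=1010 5=0101.

0b10010010110110100101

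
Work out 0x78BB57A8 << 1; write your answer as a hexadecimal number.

1 bits is not a whole number of base-16 digits; in binary: 1111000101110110101011110101000 << 1 = 11110001011101101010111101010000.

0xF176AF50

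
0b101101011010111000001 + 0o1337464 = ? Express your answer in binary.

0b111000111010011110101

0o1337464 = 0b1011011111100110100 in binary.
Add column by column in base 2, right to left:
  1+0 = 1
  0+0 = 0
  0+1 = 1
  0+0 = 0
  0+1 = 1
  0+1 = 1
  1+0 = 1
  1+0 = 1
  1+1 = 0 carry 1
  0+1+1 = 0 carry 1
  1+1+1 = 1 carry 1
  0+1+1 = 0 carry 1
  1+1+1 = 1 carry 1
  1+1+1 = 1 carry 1
  0+0+1 = 1
  1+1 = 0 carry 1
  0+1+1 = 0 carry 1
  1+0+1 = 0 carry 1
  1+1+1 = 1 carry 1
  0+0+1 = 1
  1+0 = 1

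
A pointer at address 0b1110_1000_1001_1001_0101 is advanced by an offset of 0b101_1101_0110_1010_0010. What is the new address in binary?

0b101000110000000110111

Add column by column in base 2, right to left:
  1+0 = 1
  0+1 = 1
  1+0 = 1
  0+0 = 0
  1+0 = 1
  0+1 = 1
  0+0 = 0
  1+1 = 0 carry 1
  1+0+1 = 0 carry 1
  0+1+1 = 0 carry 1
  0+1+1 = 0 carry 1
  1+0+1 = 0 carry 1
  0+1+1 = 0 carry 1
  0+0+1 = 1
  0+1 = 1
  1+1 = 0 carry 1
  0+1+1 = 0 carry 1
  1+0+1 = 0 carry 1
  1+1+1 = 1 carry 1
  1+0+1 = 0 carry 1
  final carry 1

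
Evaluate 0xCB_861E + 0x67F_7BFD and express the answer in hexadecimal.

Add column by column in base 16, right to left:
  E+D = B carry 1
  1+F+1 = 1 carry 1
  6+B+1 = 2 carry 1
  8+7+1 = 0 carry 1
  B+F+1 = B carry 1
  C+7+1 = 4 carry 1
  0+6+1 = 7

0x74B021B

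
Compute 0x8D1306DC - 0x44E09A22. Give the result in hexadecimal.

Subtract column by column in base 16:
  C-2 → A
  D-2 → B
  6-A → C (borrow)
  0-9-1 → 6 (borrow)
  3-0-1 → 2
  1-E → 3 (borrow)
  D-4-1 → 8
  8-4 → 4

0x48326CBA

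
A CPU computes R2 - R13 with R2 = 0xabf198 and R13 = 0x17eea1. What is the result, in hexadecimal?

Subtract column by column in base 16:
  8-1 → 7
  9-a → f (borrow)
  1-e-1 → 2 (borrow)
  f-e-1 → 0
  b-7 → 4
  a-1 → 9

0x9402f7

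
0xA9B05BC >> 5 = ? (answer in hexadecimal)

0x54D82D

5 bits is not a whole number of base-16 digits; in binary: 1010100110110000010110111100 >> 5 = 10101001101100000101101.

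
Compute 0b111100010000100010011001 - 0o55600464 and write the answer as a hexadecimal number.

0x3A0765

0b111100010000100010011001 = 0xF10899 in hexadecimal.
0o55600464 = 0xB70134 in hexadecimal.
Subtract column by column in base 16:
  9-4 → 5
  9-3 → 6
  8-1 → 7
  0-0 → 0
  1-7 → A (borrow)
  F-B-1 → 3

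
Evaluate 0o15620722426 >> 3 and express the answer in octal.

0o1562072242

Shifting right by 3 bits = 1 oct digit: drop the last 1.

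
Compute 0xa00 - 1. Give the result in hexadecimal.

The trailing 2 digits are 0, so subtracting 1 borrows through: they become F and the next digit up decrements.

0x9ff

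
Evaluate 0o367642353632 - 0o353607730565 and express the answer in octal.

0o14032423045

Subtract column by column in base 8:
  2-5 → 5 (borrow)
  3-6-1 → 4 (borrow)
  6-5-1 → 0
  3-0 → 3
  5-3 → 2
  3-7 → 4 (borrow)
  2-7-1 → 2 (borrow)
  4-0-1 → 3
  6-6 → 0
  7-3 → 4
  6-5 → 1
  3-3 → 0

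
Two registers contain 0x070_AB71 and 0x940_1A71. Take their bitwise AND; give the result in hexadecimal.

0x0400A71

AND each hex digit independently (no carries):
  0&9=0, 7&4=4, 0&0=0, A&1=0, B&A=A, 7&7=7, 1&1=1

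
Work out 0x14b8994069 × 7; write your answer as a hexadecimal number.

0x910c30c2df

Multiply each base-16 digit by 7, carrying:
  9×7 = 63 → write f carry 3
  6×7+3 = 45 → write d carry 2
  0×7+2 = 2 → write 2
  4×7 = 28 → write c carry 1
  9×7+1 = 64 → write 0 carry 4
  9×7+4 = 67 → write 3 carry 4
  8×7+4 = 60 → write c carry 3
  b×7+3 = 80 → write 0 carry 5
  4×7+5 = 33 → write 1 carry 2
  1×7+2 = 9 → write 9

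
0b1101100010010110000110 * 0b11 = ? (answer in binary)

Multiply each base-2 digit by 3, carrying:
  0×3 = 0 → write 0
  1×3 = 3 → write 1 carry 1
  1×3+1 = 4 → write 0 carry 2
  0×3+2 = 2 → write 0 carry 1
  0×3+1 = 1 → write 1
  0×3 = 0 → write 0
  0×3 = 0 → write 0
  1×3 = 3 → write 1 carry 1
  1×3+1 = 4 → write 0 carry 2
  0×3+2 = 2 → write 0 carry 1
  1×3+1 = 4 → write 0 carry 2
  0×3+2 = 2 → write 0 carry 1
  0×3+1 = 1 → write 1
  1×3 = 3 → write 1 carry 1
  0×3+1 = 1 → write 1
  0×3 = 0 → write 0
  0×3 = 0 → write 0
  1×3 = 3 → write 1 carry 1
  1×3+1 = 4 → write 0 carry 2
  0×3+2 = 2 → write 0 carry 1
  1×3+1 = 4 → write 0 carry 2
  1×3+2 = 5 → write 1 carry 2
  remaining carry: 10

0b101000100111000010010010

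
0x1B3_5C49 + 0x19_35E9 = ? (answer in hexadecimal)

0x1CC9232

Add column by column in base 16, right to left:
  9+9 = 2 carry 1
  4+E+1 = 3 carry 1
  C+5+1 = 2 carry 1
  5+3+1 = 9
  3+9 = C
  B+1 = C
  1+0 = 1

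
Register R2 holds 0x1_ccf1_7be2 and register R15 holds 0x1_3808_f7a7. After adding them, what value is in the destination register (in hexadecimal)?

0x304fa7389

Add column by column in base 16, right to left:
  2+7 = 9
  e+a = 8 carry 1
  b+7+1 = 3 carry 1
  7+f+1 = 7 carry 1
  1+8+1 = a
  f+0 = f
  c+8 = 4 carry 1
  c+3+1 = 0 carry 1
  1+1+1 = 3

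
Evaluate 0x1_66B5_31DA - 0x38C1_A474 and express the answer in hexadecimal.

0x12DF38D66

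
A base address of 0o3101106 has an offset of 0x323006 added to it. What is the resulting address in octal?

0x323006 = 0o14430006 in octal.
Add column by column in base 8, right to left:
  6+6 = 4 carry 1
  0+0+1 = 1
  1+0 = 1
  1+0 = 1
  0+3 = 3
  1+4 = 5
  3+4 = 7
  0+1 = 1

0o17531114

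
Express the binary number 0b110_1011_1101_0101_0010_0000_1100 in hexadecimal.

Group the bits into nibbles: 0110 1011 1101 0101 0010 0000 1100 → 6bd520c.

0x6bd520c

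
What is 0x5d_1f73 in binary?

0b10111010001111101110011

Expand each hex digit to 4 bits: 5=0101 d=1101 1=0001 f=1111 7=0111 3=0011.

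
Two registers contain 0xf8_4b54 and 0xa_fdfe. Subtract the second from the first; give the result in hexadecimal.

Subtract column by column in base 16:
  4-e → 6 (borrow)
  5-f-1 → 5 (borrow)
  b-d-1 → d (borrow)
  4-f-1 → 4 (borrow)
  8-a-1 → d (borrow)
  f-0-1 → e

0xed4d56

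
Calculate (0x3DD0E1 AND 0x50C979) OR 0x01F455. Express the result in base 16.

0x3DD0E1 AND 0x50C979 = 0x10C061.
Then OR with 0x01F455.

0x11F475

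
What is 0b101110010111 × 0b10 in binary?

Multiply each base-2 digit by 2, carrying:
  1×2 = 2 → write 0 carry 1
  1×2+1 = 3 → write 1 carry 1
  1×2+1 = 3 → write 1 carry 1
  0×2+1 = 1 → write 1
  1×2 = 2 → write 0 carry 1
  0×2+1 = 1 → write 1
  0×2 = 0 → write 0
  1×2 = 2 → write 0 carry 1
  1×2+1 = 3 → write 1 carry 1
  1×2+1 = 3 → write 1 carry 1
  0×2+1 = 1 → write 1
  1×2 = 2 → write 0 carry 1
  remaining carry: 1

0b1011100101110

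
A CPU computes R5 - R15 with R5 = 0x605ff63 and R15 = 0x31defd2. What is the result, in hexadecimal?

0x2e80f91

Subtract column by column in base 16:
  3-2 → 1
  6-d → 9 (borrow)
  f-f-1 → f (borrow)
  f-e-1 → 0
  5-d → 8 (borrow)
  0-1-1 → e (borrow)
  6-3-1 → 2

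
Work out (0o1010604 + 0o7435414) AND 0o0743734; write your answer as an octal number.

0o442220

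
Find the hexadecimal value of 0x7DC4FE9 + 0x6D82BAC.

Add column by column in base 16, right to left:
  9+C = 5 carry 1
  E+A+1 = 9 carry 1
  F+B+1 = B carry 1
  4+2+1 = 7
  C+8 = 4 carry 1
  D+D+1 = B carry 1
  7+6+1 = E

0xEB47B95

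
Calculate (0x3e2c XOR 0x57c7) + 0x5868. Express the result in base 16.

First 0x3e2c XOR 0x57c7 = 0x69eb.
Add column by column in base 16, right to left:
  b+8 = 3 carry 1
  e+6+1 = 5 carry 1
  9+8+1 = 2 carry 1
  6+5+1 = c

0xc253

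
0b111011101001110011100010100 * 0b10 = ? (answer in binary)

Multiply each base-2 digit by 2, carrying:
  0×2 = 0 → write 0
  0×2 = 0 → write 0
  1×2 = 2 → write 0 carry 1
  0×2+1 = 1 → write 1
  1×2 = 2 → write 0 carry 1
  0×2+1 = 1 → write 1
  0×2 = 0 → write 0
  0×2 = 0 → write 0
  1×2 = 2 → write 0 carry 1
  1×2+1 = 3 → write 1 carry 1
  1×2+1 = 3 → write 1 carry 1
  0×2+1 = 1 → write 1
  0×2 = 0 → write 0
  1×2 = 2 → write 0 carry 1
  1×2+1 = 3 → write 1 carry 1
  1×2+1 = 3 → write 1 carry 1
  0×2+1 = 1 → write 1
  0×2 = 0 → write 0
  1×2 = 2 → write 0 carry 1
  0×2+1 = 1 → write 1
  1×2 = 2 → write 0 carry 1
  1×2+1 = 3 → write 1 carry 1
  1×2+1 = 3 → write 1 carry 1
  0×2+1 = 1 → write 1
  1×2 = 2 → write 0 carry 1
  1×2+1 = 3 → write 1 carry 1
  1×2+1 = 3 → write 1 carry 1
  remaining carry: 1

0b1110111010011100111000101000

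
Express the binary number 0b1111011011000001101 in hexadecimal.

Group the bits into nibbles: 0111 1011 0110 0000 1101 → 7b60d.

0x7b60d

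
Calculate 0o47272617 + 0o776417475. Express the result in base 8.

Add column by column in base 8, right to left:
  7+5 = 4 carry 1
  1+7+1 = 1 carry 1
  6+4+1 = 3 carry 1
  2+7+1 = 2 carry 1
  7+1+1 = 1 carry 1
  2+4+1 = 7
  7+6 = 5 carry 1
  4+7+1 = 4 carry 1
  0+7+1 = 0 carry 1
  final carry 1

0o1045712314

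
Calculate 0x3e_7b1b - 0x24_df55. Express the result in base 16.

0x199bc6

Subtract column by column in base 16:
  b-5 → 6
  1-5 → c (borrow)
  b-f-1 → b (borrow)
  7-d-1 → 9 (borrow)
  e-4-1 → 9
  3-2 → 1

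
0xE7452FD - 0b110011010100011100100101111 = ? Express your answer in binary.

0xE7452FD = 0b1110011101000101001011111101 in binary.
Subtract column by column in base 2:
  1-1 → 0
  0-1 → 1 (borrow)
  1-1-1 → 1 (borrow)
  1-1-1 → 1 (borrow)
  1-0-1 → 0
  1-1 → 0
  1-0 → 1
  1-0 → 1
  0-1 → 1 (borrow)
  1-0-1 → 0
  0-0 → 0
  0-1 → 1 (borrow)
  1-1-1 → 1 (borrow)
  0-1-1 → 0 (borrow)
  1-0-1 → 0
  0-0 → 0
  0-0 → 0
  0-1 → 1 (borrow)
  1-0-1 → 0
  0-1 → 1 (borrow)
  1-0-1 → 0
  1-1 → 0
  1-1 → 0
  0-0 → 0
  0-0 → 0
  1-1 → 0
  1-1 → 0
  1-0 → 1

0b1000000010100001100111001110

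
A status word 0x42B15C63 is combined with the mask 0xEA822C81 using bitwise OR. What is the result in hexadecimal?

OR each hex digit independently (no carries):
  4|E=E, 2|A=A, B|8=B, 1|2=3, 5|2=7, C|C=C, 6|8=E, 3|1=3

0xEAB37CE3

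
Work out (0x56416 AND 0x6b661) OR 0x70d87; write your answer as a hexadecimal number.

0x72d87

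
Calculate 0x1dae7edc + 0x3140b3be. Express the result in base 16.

0x4eef329a

Add column by column in base 16, right to left:
  c+e = a carry 1
  d+b+1 = 9 carry 1
  e+3+1 = 2 carry 1
  7+b+1 = 3 carry 1
  e+0+1 = f
  a+4 = e
  d+1 = e
  1+3 = 4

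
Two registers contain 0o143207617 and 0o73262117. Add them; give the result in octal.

Add column by column in base 8, right to left:
  7+7 = 6 carry 1
  1+1+1 = 3
  6+1 = 7
  7+2 = 1 carry 1
  0+6+1 = 7
  2+2 = 4
  3+3 = 6
  4+7 = 3 carry 1
  1+0+1 = 2

0o236471736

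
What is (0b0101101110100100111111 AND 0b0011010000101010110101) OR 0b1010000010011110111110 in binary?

0b0101101110100100111111 AND 0b0011010000101010110101 = 0b0001000000100000110101.
Then OR with 0b1010000010011110111110.

0b1011000010111110111111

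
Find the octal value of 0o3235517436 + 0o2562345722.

0o6020065360

Add column by column in base 8, right to left:
  6+2 = 0 carry 1
  3+2+1 = 6
  4+7 = 3 carry 1
  7+5+1 = 5 carry 1
  1+4+1 = 6
  5+3 = 0 carry 1
  5+2+1 = 0 carry 1
  3+6+1 = 2 carry 1
  2+5+1 = 0 carry 1
  3+2+1 = 6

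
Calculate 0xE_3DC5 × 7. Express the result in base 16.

0x63B063

Multiply each base-16 digit by 7, carrying:
  5×7 = 35 → write 3 carry 2
  C×7+2 = 86 → write 6 carry 5
  D×7+5 = 96 → write 0 carry 6
  3×7+6 = 27 → write B carry 1
  E×7+1 = 99 → write 3 carry 6
  remaining carry: 6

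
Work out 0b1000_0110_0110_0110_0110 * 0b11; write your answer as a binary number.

Multiply each base-2 digit by 3, carrying:
  0×3 = 0 → write 0
  1×3 = 3 → write 1 carry 1
  1×3+1 = 4 → write 0 carry 2
  0×3+2 = 2 → write 0 carry 1
  0×3+1 = 1 → write 1
  1×3 = 3 → write 1 carry 1
  1×3+1 = 4 → write 0 carry 2
  0×3+2 = 2 → write 0 carry 1
  0×3+1 = 1 → write 1
  1×3 = 3 → write 1 carry 1
  1×3+1 = 4 → write 0 carry 2
  0×3+2 = 2 → write 0 carry 1
  0×3+1 = 1 → write 1
  1×3 = 3 → write 1 carry 1
  1×3+1 = 4 → write 0 carry 2
  0×3+2 = 2 → write 0 carry 1
  0×3+1 = 1 → write 1
  0×3 = 0 → write 0
  0×3 = 0 → write 0
  1×3 = 3 → write 1 carry 1
  remaining carry: 1

0b110010011001100110010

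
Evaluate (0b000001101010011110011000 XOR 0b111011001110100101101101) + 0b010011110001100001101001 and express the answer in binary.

0b1001110010110011101011110

First 0b000001101010011110011000 XOR 0b111011001110100101101101 = 0b111010100100111011110101.
Add column by column in base 2, right to left:
  1+1 = 0 carry 1
  0+0+1 = 1
  1+0 = 1
  0+1 = 1
  1+0 = 1
  1+1 = 0 carry 1
  1+1+1 = 1 carry 1
  1+0+1 = 0 carry 1
  0+0+1 = 1
  1+0 = 1
  1+0 = 1
  1+1 = 0 carry 1
  0+1+1 = 0 carry 1
  0+0+1 = 1
  1+0 = 1
  0+0 = 0
  0+1 = 1
  1+1 = 0 carry 1
  0+1+1 = 0 carry 1
  1+1+1 = 1 carry 1
  0+0+1 = 1
  1+0 = 1
  1+1 = 0 carry 1
  1+0+1 = 0 carry 1
  final carry 1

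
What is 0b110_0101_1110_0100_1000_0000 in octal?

0o31362200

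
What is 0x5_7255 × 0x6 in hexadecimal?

0x20ADFE

Multiply each base-16 digit by 6, carrying:
  5×6 = 30 → write E carry 1
  5×6+1 = 31 → write F carry 1
  2×6+1 = 13 → write D
  7×6 = 42 → write A carry 2
  5×6+2 = 32 → write 0 carry 2
  remaining carry: 2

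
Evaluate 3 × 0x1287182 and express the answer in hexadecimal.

Multiply each base-16 digit by 3, carrying:
  2×3 = 6 → write 6
  8×3 = 24 → write 8 carry 1
  1×3+1 = 4 → write 4
  7×3 = 21 → write 5 carry 1
  8×3+1 = 25 → write 9 carry 1
  2×3+1 = 7 → write 7
  1×3 = 3 → write 3

0x3795486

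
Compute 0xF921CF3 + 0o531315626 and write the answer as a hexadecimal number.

0x14F7B889

0o531315626 = 0x5659B96 in hexadecimal.
Add column by column in base 16, right to left:
  3+6 = 9
  F+9 = 8 carry 1
  C+B+1 = 8 carry 1
  1+9+1 = B
  2+5 = 7
  9+6 = F
  F+5 = 4 carry 1
  final carry 1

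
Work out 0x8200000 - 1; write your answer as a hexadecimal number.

The trailing 5 digits are 0, so subtracting 1 borrows through: they become F and the next digit up decrements.

0x81FFFFF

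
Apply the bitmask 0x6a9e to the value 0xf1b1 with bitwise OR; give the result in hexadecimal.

0xfbbf

OR each hex digit independently (no carries):
  f|6=f, 1|a=b, b|9=b, 1|e=f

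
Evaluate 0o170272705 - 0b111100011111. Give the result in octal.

0o170263246

0b111100011111 = 0o7437 in octal.
Subtract column by column in base 8:
  5-7 → 6 (borrow)
  0-3-1 → 4 (borrow)
  7-4-1 → 2
  2-7 → 3 (borrow)
  7-0-1 → 6
  2-0 → 2
  0-0 → 0
  7-0 → 7
  1-0 → 1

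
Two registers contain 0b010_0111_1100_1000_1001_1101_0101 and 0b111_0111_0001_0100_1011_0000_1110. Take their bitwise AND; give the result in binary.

0b010011100000000100100000100

AND bit by bit (1 only where both bits are 1):
  010011111001000100111010101
& 111011100010100101100001110
= 010011100000000100100000100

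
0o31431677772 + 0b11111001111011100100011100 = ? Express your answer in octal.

0b11111001111011100100011100 = 0o371734434 in octal.
Add column by column in base 8, right to left:
  2+4 = 6
  7+3 = 2 carry 1
  7+4+1 = 4 carry 1
  7+4+1 = 4 carry 1
  7+3+1 = 3 carry 1
  6+7+1 = 6 carry 1
  1+1+1 = 3
  3+7 = 2 carry 1
  4+3+1 = 0 carry 1
  1+0+1 = 2
  3+0 = 3

0o32023634426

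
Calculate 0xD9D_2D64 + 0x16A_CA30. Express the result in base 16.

Add column by column in base 16, right to left:
  4+0 = 4
  6+3 = 9
  D+A = 7 carry 1
  2+C+1 = F
  D+A = 7 carry 1
  9+6+1 = 0 carry 1
  D+1+1 = F

0xF07F794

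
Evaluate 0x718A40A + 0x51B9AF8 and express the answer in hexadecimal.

Add column by column in base 16, right to left:
  A+8 = 2 carry 1
  0+F+1 = 0 carry 1
  4+A+1 = F
  A+9 = 3 carry 1
  8+B+1 = 4 carry 1
  1+1+1 = 3
  7+5 = C

0xC343F02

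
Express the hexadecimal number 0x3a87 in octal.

0o35207

Expand each hex digit to 4 bits: 3=0011 a=1010 8=1000 7=0111.
Group the bits in threes: 011 101 010 000 111 → 35207.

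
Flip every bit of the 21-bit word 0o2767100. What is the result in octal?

Each oct digit d becomes 7−d:
  2→5, 7→0, 6→1, 7→0, 1→6, 0→7, 0→7

0o5010677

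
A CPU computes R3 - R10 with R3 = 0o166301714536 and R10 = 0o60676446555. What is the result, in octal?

Subtract column by column in base 8:
  6-5 → 1
  3-5 → 6 (borrow)
  5-5-1 → 7 (borrow)
  4-6-1 → 5 (borrow)
  1-4-1 → 4 (borrow)
  7-4-1 → 2
  1-6 → 3 (borrow)
  0-7-1 → 0 (borrow)
  3-6-1 → 4 (borrow)
  6-0-1 → 5
  6-6 → 0
  1-0 → 1

0o105403245761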